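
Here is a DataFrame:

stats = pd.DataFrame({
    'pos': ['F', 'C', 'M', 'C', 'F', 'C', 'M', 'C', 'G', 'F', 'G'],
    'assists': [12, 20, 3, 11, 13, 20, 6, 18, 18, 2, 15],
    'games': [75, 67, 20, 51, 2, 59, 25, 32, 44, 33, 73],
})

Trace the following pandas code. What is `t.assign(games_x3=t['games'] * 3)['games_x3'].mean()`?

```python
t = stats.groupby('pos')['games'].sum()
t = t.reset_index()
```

360.75

group by pos, sum of games:
pos
C    209
F    110
G    117
M     45
Name: games, dtype: int64
reset_index():
  pos  games
0   C    209
1   F    110
2   G    117
3   M     45
add column games_x3 = t['games'] * 3:
  pos  games  games_x3
0   C    209       627
1   F    110       330
2   G    117       351
3   M     45       135
The mean of column 'games_x3' is 360.75.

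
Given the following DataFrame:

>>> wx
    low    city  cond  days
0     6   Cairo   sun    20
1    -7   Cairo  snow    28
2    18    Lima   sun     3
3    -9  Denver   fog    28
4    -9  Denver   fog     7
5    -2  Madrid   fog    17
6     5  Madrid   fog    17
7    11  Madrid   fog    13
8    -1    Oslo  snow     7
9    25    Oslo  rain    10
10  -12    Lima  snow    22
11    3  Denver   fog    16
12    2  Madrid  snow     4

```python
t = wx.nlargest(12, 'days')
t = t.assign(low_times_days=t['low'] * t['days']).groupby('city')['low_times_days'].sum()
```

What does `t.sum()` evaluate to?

take 12 rows with largest days:
    low    city  cond  days
1    -7   Cairo  snow    28
3    -9  Denver   fog    28
10  -12    Lima  snow    22
0     6   Cairo   sun    20
5    -2  Madrid   fog    17
6     5  Madrid   fog    17
11    3  Denver   fog    16
7    11  Madrid   fog    13
9    25    Oslo  rain    10
4    -9  Denver   fog     7
8    -1    Oslo  snow     7
12    2  Madrid  snow     4
add column low_times_days = t['low'] * t['days']:
    low    city  cond  days  low_times_days
1    -7   Cairo  snow    28            -196
3    -9  Denver   fog    28            -252
10  -12    Lima  snow    22            -264
0     6   Cairo   sun    20             120
5    -2  Madrid   fog    17             -34
6     5  Madrid   fog    17              85
11    3  Denver   fog    16              48
7    11  Madrid   fog    13             143
9    25    Oslo  rain    10             250
4    -9  Denver   fog     7             -63
8    -1    Oslo  snow     7              -7
12    2  Madrid  snow     4               8
group by city, sum of low_times_days:
city
Cairo     -76
Denver   -267
Lima     -264
Madrid    202
Oslo      243
Name: low_times_days, dtype: int64
Then the sum of the resulting series: -162

-162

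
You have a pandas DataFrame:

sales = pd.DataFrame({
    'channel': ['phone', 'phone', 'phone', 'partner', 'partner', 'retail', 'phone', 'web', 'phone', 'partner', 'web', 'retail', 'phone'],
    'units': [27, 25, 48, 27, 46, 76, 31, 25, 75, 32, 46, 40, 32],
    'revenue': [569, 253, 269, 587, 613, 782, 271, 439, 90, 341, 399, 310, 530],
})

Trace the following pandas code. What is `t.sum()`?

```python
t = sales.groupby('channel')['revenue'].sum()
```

group by channel, sum of revenue:
channel
partner    1541
phone      1982
retail     1092
web         838
Name: revenue, dtype: int64
Taking the sum of the resulting series gives 5453.

5453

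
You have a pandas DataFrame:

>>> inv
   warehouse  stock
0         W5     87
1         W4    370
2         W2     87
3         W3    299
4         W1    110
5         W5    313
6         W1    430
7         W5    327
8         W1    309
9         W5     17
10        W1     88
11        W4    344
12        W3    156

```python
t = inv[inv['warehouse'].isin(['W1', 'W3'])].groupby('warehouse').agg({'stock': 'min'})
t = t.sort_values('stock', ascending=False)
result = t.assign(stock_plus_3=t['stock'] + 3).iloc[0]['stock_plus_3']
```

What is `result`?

filter rows where warehouse in ['W1', 'W3']:
   warehouse  stock
3         W3    299
4         W1    110
6         W1    430
8         W1    309
10        W1     88
12        W3    156
group by warehouse, min of stock:
           stock
warehouse       
W1            88
W3           156
sort by stock descending:
           stock
warehouse       
W3           156
W1            88
add column stock_plus_3 = t['stock'] + 3:
           stock  stock_plus_3
warehouse                     
W3           156           159
W1            88            91

159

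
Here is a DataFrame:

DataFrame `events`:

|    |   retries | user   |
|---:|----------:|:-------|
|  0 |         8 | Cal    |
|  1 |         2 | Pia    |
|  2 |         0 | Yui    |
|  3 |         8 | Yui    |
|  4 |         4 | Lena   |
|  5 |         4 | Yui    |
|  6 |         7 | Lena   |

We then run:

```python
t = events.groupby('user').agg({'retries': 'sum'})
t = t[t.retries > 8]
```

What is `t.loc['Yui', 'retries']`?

12

group by user, sum of retries:
      retries
user         
Cal         8
Lena       11
Pia         2
Yui        12
filter rows where retries > 8:
      retries
user         
Lena       11
Yui        12
Reading off the value at row 'Yui', column 'retries', we get 12.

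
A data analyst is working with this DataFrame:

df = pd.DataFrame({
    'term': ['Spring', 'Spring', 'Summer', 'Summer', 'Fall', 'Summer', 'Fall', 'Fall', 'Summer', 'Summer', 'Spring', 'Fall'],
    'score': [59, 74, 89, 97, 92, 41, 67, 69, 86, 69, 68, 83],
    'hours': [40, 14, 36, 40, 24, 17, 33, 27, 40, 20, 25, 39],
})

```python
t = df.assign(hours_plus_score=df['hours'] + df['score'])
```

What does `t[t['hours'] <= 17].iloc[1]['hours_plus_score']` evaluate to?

add column hours_plus_score = df['hours'] + df['score']:
      term  score  hours  hours_plus_score
0   Spring     59     40                99
1   Spring     74     14                88
2   Summer     89     36               125
3   Summer     97     40               137
4     Fall     92     24               116
5   Summer     41     17                58
6     Fall     67     33               100
7     Fall     69     27                96
8   Summer     86     40               126
9   Summer     69     20                89
10  Spring     68     25                93
11    Fall     83     39               122
filter rows where hours <= 17:
     term  score  hours  hours_plus_score
1  Spring     74     14                88
5  Summer     41     17                58
Then the value at position 1, column 'hours_plus_score': 58

58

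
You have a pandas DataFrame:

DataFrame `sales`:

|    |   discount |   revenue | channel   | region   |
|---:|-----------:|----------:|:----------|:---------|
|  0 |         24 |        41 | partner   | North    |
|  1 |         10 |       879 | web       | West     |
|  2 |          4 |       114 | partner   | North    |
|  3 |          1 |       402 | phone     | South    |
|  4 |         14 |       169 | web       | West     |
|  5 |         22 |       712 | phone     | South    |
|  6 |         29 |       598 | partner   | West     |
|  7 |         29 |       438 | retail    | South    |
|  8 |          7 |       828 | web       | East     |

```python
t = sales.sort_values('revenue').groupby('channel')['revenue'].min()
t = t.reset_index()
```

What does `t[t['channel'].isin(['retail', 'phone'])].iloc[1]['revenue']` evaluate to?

sort by revenue:
   discount  revenue  channel region
0        24       41  partner  North
2         4      114  partner  North
4        14      169      web   West
3         1      402    phone  South
7        29      438   retail  South
6        29      598  partner   West
5        22      712    phone  South
8         7      828      web   East
1        10      879      web   West
group by channel, min of revenue:
channel
partner     41
phone      402
retail     438
web        169
Name: revenue, dtype: int64
reset_index():
   channel  revenue
0  partner       41
1    phone      402
2   retail      438
3      web      169
filter rows where channel in ['retail', 'phone']:
  channel  revenue
1   phone      402
2  retail      438
The value at position 1, column 'revenue' is 438.

438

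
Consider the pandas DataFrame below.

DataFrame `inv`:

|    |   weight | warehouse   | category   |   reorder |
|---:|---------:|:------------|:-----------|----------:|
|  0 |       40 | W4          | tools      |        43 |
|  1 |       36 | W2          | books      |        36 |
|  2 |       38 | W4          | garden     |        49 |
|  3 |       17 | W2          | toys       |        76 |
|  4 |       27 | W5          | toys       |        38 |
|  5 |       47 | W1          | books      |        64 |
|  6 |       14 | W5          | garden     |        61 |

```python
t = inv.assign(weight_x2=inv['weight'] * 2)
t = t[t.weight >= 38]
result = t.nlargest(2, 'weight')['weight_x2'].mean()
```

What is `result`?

add column weight_x2 = inv['weight'] * 2:
   weight warehouse category  reorder  weight_x2
0      40        W4    tools       43         80
1      36        W2    books       36         72
2      38        W4   garden       49         76
3      17        W2     toys       76         34
4      27        W5     toys       38         54
5      47        W1    books       64         94
6      14        W5   garden       61         28
filter rows where weight >= 38:
   weight warehouse category  reorder  weight_x2
0      40        W4    tools       43         80
2      38        W4   garden       49         76
5      47        W1    books       64         94
take 2 rows with largest weight:
   weight warehouse category  reorder  weight_x2
5      47        W1    books       64         94
0      40        W4    tools       43         80
Taking the mean of column 'weight_x2' gives 87.0.

87.0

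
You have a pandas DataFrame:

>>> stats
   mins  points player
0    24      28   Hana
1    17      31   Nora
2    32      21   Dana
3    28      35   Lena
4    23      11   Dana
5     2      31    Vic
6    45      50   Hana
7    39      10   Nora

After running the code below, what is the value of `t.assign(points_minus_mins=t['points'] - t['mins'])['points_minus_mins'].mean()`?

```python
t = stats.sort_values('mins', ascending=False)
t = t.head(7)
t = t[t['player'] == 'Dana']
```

-11.5

sort by mins descending:
   mins  points player
6    45      50   Hana
7    39      10   Nora
2    32      21   Dana
3    28      35   Lena
0    24      28   Hana
4    23      11   Dana
1    17      31   Nora
5     2      31    Vic
take first 7 rows:
   mins  points player
6    45      50   Hana
7    39      10   Nora
2    32      21   Dana
3    28      35   Lena
0    24      28   Hana
4    23      11   Dana
1    17      31   Nora
filter rows where player == 'Dana':
   mins  points player
2    32      21   Dana
4    23      11   Dana
add column points_minus_mins = t['points'] - t['mins']:
   mins  points player  points_minus_mins
2    32      21   Dana                -11
4    23      11   Dana                -12
Reading off the mean of column 'points_minus_mins', we get -11.5.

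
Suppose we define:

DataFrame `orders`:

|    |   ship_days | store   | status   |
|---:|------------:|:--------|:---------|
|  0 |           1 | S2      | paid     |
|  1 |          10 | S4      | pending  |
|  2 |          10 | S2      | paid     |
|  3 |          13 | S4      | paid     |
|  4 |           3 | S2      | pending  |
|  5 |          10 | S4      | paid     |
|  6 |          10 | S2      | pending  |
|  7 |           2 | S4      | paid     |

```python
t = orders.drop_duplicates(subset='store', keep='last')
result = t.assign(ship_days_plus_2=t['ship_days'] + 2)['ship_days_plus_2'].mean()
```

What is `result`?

drop duplicate store (keep=last):
   ship_days store   status
6         10    S2  pending
7          2    S4     paid
add column ship_days_plus_2 = t['ship_days'] + 2:
   ship_days store   status  ship_days_plus_2
6         10    S2  pending                12
7          2    S4     paid                 4
Then the mean of column 'ship_days_plus_2': 8.0

8.0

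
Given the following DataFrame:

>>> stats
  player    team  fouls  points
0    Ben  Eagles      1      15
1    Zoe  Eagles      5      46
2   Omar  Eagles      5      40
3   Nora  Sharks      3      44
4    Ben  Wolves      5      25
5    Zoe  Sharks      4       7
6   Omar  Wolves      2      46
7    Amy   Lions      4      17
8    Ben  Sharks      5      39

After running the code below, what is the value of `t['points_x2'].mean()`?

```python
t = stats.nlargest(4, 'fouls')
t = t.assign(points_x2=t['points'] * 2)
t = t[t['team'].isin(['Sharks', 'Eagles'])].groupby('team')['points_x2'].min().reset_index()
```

take 4 rows with largest fouls:
  player    team  fouls  points
1    Zoe  Eagles      5      46
2   Omar  Eagles      5      40
4    Ben  Wolves      5      25
8    Ben  Sharks      5      39
add column points_x2 = t['points'] * 2:
  player    team  fouls  points  points_x2
1    Zoe  Eagles      5      46         92
2   Omar  Eagles      5      40         80
4    Ben  Wolves      5      25         50
8    Ben  Sharks      5      39         78
filter rows where team in ['Sharks', 'Eagles']:
  player    team  fouls  points  points_x2
1    Zoe  Eagles      5      46         92
2   Omar  Eagles      5      40         80
8    Ben  Sharks      5      39         78
group by team, min of points_x2:
team
Eagles    80
Sharks    78
Name: points_x2, dtype: int64
reset_index():
     team  points_x2
0  Eagles         80
1  Sharks         78

79.0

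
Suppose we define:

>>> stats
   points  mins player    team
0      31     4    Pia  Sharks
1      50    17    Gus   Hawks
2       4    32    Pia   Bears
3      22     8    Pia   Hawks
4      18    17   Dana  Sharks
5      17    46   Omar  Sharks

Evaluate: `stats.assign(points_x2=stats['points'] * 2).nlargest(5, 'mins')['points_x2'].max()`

100

add column points_x2 = stats['points'] * 2:
   points  mins player    team  points_x2
0      31     4    Pia  Sharks         62
1      50    17    Gus   Hawks        100
2       4    32    Pia   Bears          8
3      22     8    Pia   Hawks         44
4      18    17   Dana  Sharks         36
5      17    46   Omar  Sharks         34
take 5 rows with largest mins:
   points  mins player    team  points_x2
5      17    46   Omar  Sharks         34
2       4    32    Pia   Bears          8
1      50    17    Gus   Hawks        100
4      18    17   Dana  Sharks         36
3      22     8    Pia   Hawks         44
Taking the max of column 'points_x2' gives 100.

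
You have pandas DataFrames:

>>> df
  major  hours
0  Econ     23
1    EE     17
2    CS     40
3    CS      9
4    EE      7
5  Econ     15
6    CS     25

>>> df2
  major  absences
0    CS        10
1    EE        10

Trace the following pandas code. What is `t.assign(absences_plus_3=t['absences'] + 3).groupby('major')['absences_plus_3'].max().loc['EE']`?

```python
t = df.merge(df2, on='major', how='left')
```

13.0

merge on 'major' (how='left') → 7 rows:
  major  hours  absences
0  Econ     23       NaN
1    EE     17      10.0
2    CS     40      10.0
3    CS      9      10.0
4    EE      7      10.0
5  Econ     15       NaN
6    CS     25      10.0
add column absences_plus_3 = t['absences'] + 3:
  major  hours  absences  absences_plus_3
0  Econ     23       NaN              NaN
1    EE     17      10.0             13.0
2    CS     40      10.0             13.0
3    CS      9      10.0             13.0
4    EE      7      10.0             13.0
5  Econ     15       NaN              NaN
6    CS     25      10.0             13.0
group by major, max of absences_plus_3:
major
CS      13.0
EE      13.0
Econ     NaN
Name: absences_plus_3, dtype: float64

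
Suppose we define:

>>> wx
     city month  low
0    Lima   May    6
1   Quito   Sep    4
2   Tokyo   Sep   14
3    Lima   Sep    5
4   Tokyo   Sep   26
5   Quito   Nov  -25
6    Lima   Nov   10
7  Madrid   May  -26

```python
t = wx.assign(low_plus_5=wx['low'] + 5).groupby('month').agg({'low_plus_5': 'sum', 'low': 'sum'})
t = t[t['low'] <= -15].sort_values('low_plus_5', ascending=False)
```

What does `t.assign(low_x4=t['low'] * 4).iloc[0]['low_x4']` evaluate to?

add column low_plus_5 = wx['low'] + 5:
     city month  low  low_plus_5
0    Lima   May    6          11
1   Quito   Sep    4           9
2   Tokyo   Sep   14          19
3    Lima   Sep    5          10
4   Tokyo   Sep   26          31
5   Quito   Nov  -25         -20
6    Lima   Nov   10          15
7  Madrid   May  -26         -21
group by month: sum(low_plus_5), sum(low):
       low_plus_5  low
month                 
May           -10  -20
Nov            -5  -15
Sep            69   49
filter rows where low <= -15:
       low_plus_5  low
month                 
May           -10  -20
Nov            -5  -15
sort by low_plus_5 descending:
       low_plus_5  low
month                 
Nov            -5  -15
May           -10  -20
add column low_x4 = t['low'] * 4:
       low_plus_5  low  low_x4
month                         
Nov            -5  -15     -60
May           -10  -20     -80
Then the value at position 0, column 'low_x4': -60

-60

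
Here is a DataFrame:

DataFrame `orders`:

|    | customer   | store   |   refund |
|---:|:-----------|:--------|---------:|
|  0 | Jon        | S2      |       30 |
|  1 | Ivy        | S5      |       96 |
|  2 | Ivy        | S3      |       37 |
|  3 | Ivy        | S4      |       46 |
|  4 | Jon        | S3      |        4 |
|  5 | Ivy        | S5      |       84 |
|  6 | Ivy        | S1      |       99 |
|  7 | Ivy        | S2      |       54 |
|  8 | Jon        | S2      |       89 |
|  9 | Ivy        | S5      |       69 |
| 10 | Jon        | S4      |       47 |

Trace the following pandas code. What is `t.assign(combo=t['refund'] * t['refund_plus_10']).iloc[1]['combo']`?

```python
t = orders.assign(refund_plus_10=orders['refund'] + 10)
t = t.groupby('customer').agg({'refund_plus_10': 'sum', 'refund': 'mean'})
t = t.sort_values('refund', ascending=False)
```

8925.0

add column refund_plus_10 = orders['refund'] + 10:
   customer store  refund  refund_plus_10
0       Jon    S2      30              40
1       Ivy    S5      96             106
2       Ivy    S3      37              47
3       Ivy    S4      46              56
4       Jon    S3       4              14
5       Ivy    S5      84              94
6       Ivy    S1      99             109
7       Ivy    S2      54              64
8       Jon    S2      89              99
9       Ivy    S5      69              79
10      Jon    S4      47              57
group by customer: sum(refund_plus_10), mean(refund):
          refund_plus_10     refund
customer                           
Ivy                  555  69.285714
Jon                  210  42.500000
sort by refund descending:
          refund_plus_10     refund
customer                           
Ivy                  555  69.285714
Jon                  210  42.500000
add column combo = t['refund'] * t['refund_plus_10']:
          refund_plus_10     refund         combo
customer                                         
Ivy                  555  69.285714  38453.571429
Jon                  210  42.500000   8925.000000
Taking the value at position 1, column 'combo' gives 8925.0.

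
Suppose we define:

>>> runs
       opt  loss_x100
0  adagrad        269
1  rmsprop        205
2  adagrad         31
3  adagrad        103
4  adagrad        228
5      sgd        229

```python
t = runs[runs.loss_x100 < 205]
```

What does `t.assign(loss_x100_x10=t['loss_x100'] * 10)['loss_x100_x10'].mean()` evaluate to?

filter rows where loss_x100 < 205:
       opt  loss_x100
2  adagrad         31
3  adagrad        103
add column loss_x100_x10 = t['loss_x100'] * 10:
       opt  loss_x100  loss_x100_x10
2  adagrad         31            310
3  adagrad        103           1030

670.0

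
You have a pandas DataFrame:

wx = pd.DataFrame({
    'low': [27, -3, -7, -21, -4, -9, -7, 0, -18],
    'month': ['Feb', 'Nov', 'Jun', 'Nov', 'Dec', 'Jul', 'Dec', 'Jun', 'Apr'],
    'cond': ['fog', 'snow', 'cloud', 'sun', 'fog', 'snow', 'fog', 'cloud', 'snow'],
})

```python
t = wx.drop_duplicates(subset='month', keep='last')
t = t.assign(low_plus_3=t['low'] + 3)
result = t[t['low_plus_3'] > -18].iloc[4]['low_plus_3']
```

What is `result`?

drop duplicate month (keep=last):
   low month   cond
0   27   Feb    fog
3  -21   Nov    sun
5   -9   Jul   snow
6   -7   Dec    fog
7    0   Jun  cloud
8  -18   Apr   snow
add column low_plus_3 = t['low'] + 3:
   low month   cond  low_plus_3
0   27   Feb    fog          30
3  -21   Nov    sun         -18
5   -9   Jul   snow          -6
6   -7   Dec    fog          -4
7    0   Jun  cloud           3
8  -18   Apr   snow         -15
filter rows where low_plus_3 > -18:
   low month   cond  low_plus_3
0   27   Feb    fog          30
5   -9   Jul   snow          -6
6   -7   Dec    fog          -4
7    0   Jun  cloud           3
8  -18   Apr   snow         -15

-15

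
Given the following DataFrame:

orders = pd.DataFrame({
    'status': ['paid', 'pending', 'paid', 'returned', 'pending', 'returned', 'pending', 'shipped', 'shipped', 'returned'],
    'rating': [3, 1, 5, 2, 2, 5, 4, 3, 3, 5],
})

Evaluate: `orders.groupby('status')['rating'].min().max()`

group by status, min of rating:
status
paid        3
pending     1
returned    2
shipped     3
Name: rating, dtype: int64
Reading off the max of the resulting series, we get 3.

3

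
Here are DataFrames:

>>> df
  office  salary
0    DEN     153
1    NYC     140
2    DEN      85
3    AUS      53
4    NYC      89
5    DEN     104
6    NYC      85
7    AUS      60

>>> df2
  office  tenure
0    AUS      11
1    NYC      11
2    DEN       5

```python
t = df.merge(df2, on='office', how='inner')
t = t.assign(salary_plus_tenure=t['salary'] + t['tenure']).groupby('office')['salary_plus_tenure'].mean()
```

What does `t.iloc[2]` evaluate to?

115.666666667

merge on 'office' (how='inner') → 8 rows:
  office  salary  tenure
0    DEN     153       5
1    NYC     140      11
2    DEN      85       5
3    AUS      53      11
4    NYC      89      11
5    DEN     104       5
6    NYC      85      11
7    AUS      60      11
add column salary_plus_tenure = t['salary'] + t['tenure']:
  office  salary  tenure  salary_plus_tenure
0    DEN     153       5                 158
1    NYC     140      11                 151
2    DEN      85       5                  90
3    AUS      53      11                  64
4    NYC      89      11                 100
5    DEN     104       5                 109
6    NYC      85      11                  96
7    AUS      60      11                  71
group by office, mean of salary_plus_tenure:
office
AUS     67.500000
DEN    119.000000
NYC    115.666667
Name: salary_plus_tenure, dtype: float64
So iloc[2] = 115.666666667.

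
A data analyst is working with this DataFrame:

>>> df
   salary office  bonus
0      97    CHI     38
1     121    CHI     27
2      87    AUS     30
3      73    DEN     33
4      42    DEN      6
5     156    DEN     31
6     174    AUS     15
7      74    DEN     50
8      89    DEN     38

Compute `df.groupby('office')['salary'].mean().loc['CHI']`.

109.0

group by office, mean of salary:
office
AUS    130.5
CHI    109.0
DEN     86.8
Name: salary, dtype: float64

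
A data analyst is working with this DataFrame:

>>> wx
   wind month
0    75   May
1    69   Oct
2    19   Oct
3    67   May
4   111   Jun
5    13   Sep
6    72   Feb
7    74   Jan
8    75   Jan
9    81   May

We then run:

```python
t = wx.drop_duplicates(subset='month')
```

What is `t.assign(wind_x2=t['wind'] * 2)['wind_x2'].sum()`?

828

drop duplicate month (keep=first):
   wind month
0    75   May
1    69   Oct
4   111   Jun
5    13   Sep
6    72   Feb
7    74   Jan
add column wind_x2 = t['wind'] * 2:
   wind month  wind_x2
0    75   May      150
1    69   Oct      138
4   111   Jun      222
5    13   Sep       26
6    72   Feb      144
7    74   Jan      148
The sum of column 'wind_x2' is 828.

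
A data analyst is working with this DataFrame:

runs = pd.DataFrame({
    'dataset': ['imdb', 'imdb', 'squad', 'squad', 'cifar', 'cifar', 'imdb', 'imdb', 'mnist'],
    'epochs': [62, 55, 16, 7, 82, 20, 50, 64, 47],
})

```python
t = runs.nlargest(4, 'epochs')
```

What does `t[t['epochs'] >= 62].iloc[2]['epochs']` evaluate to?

take 4 rows with largest epochs:
  dataset  epochs
4   cifar      82
7    imdb      64
0    imdb      62
1    imdb      55
filter rows where epochs >= 62:
  dataset  epochs
4   cifar      82
7    imdb      64
0    imdb      62
The value at position 2, column 'epochs' is 62.

62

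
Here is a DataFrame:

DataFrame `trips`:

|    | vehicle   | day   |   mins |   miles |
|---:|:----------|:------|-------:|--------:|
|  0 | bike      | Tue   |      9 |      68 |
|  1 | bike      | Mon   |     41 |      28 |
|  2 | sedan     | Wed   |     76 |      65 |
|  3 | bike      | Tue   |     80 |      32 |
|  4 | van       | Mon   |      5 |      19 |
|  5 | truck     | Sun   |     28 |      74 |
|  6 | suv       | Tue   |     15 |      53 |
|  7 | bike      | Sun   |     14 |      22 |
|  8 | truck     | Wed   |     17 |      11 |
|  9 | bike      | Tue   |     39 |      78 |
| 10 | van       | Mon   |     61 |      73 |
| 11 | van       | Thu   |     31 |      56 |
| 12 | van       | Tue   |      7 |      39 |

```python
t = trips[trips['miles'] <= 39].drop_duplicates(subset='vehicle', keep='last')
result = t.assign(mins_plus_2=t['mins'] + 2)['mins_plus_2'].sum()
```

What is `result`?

filter rows where miles <= 39:
   vehicle  day  mins  miles
1     bike  Mon    41     28
3     bike  Tue    80     32
4      van  Mon     5     19
7     bike  Sun    14     22
8    truck  Wed    17     11
12     van  Tue     7     39
drop duplicate vehicle (keep=last):
   vehicle  day  mins  miles
7     bike  Sun    14     22
8    truck  Wed    17     11
12     van  Tue     7     39
add column mins_plus_2 = t['mins'] + 2:
   vehicle  day  mins  miles  mins_plus_2
7     bike  Sun    14     22           16
8    truck  Wed    17     11           19
12     van  Tue     7     39            9
Taking the sum of column 'mins_plus_2' gives 44.

44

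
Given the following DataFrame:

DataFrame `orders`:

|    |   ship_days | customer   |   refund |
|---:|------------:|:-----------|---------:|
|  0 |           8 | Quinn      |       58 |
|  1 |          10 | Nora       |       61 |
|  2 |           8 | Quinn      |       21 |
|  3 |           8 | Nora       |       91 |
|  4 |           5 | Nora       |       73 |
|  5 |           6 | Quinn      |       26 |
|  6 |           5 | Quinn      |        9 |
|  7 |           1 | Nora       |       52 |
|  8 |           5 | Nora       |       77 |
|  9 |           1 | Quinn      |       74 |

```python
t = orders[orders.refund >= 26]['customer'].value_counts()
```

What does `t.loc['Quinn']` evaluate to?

filter rows where refund >= 26:
   ship_days customer  refund
0          8    Quinn      58
1         10     Nora      61
3          8     Nora      91
4          5     Nora      73
5          6    Quinn      26
7          1     Nora      52
8          5     Nora      77
9          1    Quinn      74
value_counts of customer:
customer
Nora     5
Quinn    3
Name: count, dtype: int64
The value at index 'Quinn' is 3.

3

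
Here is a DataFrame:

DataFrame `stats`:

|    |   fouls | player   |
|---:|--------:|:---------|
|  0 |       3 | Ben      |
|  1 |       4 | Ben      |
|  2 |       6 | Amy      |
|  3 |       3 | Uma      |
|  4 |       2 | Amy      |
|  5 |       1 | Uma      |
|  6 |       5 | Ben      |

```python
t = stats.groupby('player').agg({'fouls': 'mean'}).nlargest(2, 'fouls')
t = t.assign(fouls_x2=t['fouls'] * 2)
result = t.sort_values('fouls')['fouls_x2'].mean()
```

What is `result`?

8.0

group by player, mean of fouls:
        fouls
player       
Amy       4.0
Ben       4.0
Uma       2.0
take 2 rows with largest fouls:
        fouls
player       
Amy       4.0
Ben       4.0
add column fouls_x2 = t['fouls'] * 2:
        fouls  fouls_x2
player                 
Amy       4.0       8.0
Ben       4.0       8.0
sort by fouls:
        fouls  fouls_x2
player                 
Amy       4.0       8.0
Ben       4.0       8.0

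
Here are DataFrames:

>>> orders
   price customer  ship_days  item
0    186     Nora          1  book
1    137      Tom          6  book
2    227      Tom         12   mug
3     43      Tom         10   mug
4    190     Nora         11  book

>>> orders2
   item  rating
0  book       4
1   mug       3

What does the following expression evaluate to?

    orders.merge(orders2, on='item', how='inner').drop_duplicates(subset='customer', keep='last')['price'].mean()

116.5

merge on 'item' (how='inner') → 5 rows:
   price customer  ship_days  item  rating
0    186     Nora          1  book       4
1    137      Tom          6  book       4
2    227      Tom         12   mug       3
3     43      Tom         10   mug       3
4    190     Nora         11  book       4
drop duplicate customer (keep=last):
   price customer  ship_days  item  rating
3     43      Tom         10   mug       3
4    190     Nora         11  book       4
Hence 116.5.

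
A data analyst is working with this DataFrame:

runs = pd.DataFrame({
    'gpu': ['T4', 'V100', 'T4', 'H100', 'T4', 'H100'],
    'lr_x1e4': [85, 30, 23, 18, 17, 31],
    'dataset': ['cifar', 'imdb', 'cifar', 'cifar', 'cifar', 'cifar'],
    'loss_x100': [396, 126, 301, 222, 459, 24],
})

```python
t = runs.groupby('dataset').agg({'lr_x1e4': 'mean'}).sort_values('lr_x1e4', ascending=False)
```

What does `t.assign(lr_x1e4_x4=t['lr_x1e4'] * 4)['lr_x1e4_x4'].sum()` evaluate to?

group by dataset, mean of lr_x1e4:
         lr_x1e4
dataset         
cifar       34.8
imdb        30.0
sort by lr_x1e4 descending:
         lr_x1e4
dataset         
cifar       34.8
imdb        30.0
add column lr_x1e4_x4 = t['lr_x1e4'] * 4:
         lr_x1e4  lr_x1e4_x4
dataset                     
cifar       34.8       139.2
imdb        30.0       120.0
Hence 259.2.

259.2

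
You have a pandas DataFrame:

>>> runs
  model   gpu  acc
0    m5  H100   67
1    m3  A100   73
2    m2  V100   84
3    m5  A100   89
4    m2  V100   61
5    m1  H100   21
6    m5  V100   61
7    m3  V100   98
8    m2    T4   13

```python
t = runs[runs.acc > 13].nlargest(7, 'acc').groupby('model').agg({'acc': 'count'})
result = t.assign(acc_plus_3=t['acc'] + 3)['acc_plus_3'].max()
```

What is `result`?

filter rows where acc > 13:
  model   gpu  acc
0    m5  H100   67
1    m3  A100   73
2    m2  V100   84
3    m5  A100   89
4    m2  V100   61
5    m1  H100   21
6    m5  V100   61
7    m3  V100   98
take 7 rows with largest acc:
  model   gpu  acc
7    m3  V100   98
3    m5  A100   89
2    m2  V100   84
1    m3  A100   73
0    m5  H100   67
4    m2  V100   61
6    m5  V100   61
group by model, count of acc:
       acc
model     
m2       2
m3       2
m5       3
add column acc_plus_3 = t['acc'] + 3:
       acc  acc_plus_3
model                 
m2       2           5
m3       2           5
m5       3           6

6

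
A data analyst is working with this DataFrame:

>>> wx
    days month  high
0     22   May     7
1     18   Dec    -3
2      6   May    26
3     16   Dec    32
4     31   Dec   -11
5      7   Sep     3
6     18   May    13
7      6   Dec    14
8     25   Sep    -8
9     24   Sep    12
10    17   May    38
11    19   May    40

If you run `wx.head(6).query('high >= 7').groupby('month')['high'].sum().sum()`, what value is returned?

take first 6 rows:
   days month  high
0    22   May     7
1    18   Dec    -3
2     6   May    26
3    16   Dec    32
4    31   Dec   -11
5     7   Sep     3
filter rows where high >= 7:
   days month  high
0    22   May     7
2     6   May    26
3    16   Dec    32
group by month, sum of high:
month
Dec    32
May    33
Name: high, dtype: int64

65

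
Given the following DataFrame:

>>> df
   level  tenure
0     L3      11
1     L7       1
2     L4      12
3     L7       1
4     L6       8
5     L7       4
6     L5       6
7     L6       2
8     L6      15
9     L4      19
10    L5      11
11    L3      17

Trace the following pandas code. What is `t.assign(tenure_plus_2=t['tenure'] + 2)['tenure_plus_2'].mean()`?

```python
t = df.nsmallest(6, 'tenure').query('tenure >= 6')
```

take 6 rows with smallest tenure:
  level  tenure
1    L7       1
3    L7       1
7    L6       2
5    L7       4
6    L5       6
4    L6       8
filter rows where tenure >= 6:
  level  tenure
6    L5       6
4    L6       8
add column tenure_plus_2 = t['tenure'] + 2:
  level  tenure  tenure_plus_2
6    L5       6              8
4    L6       8             10
Hence 9.0.

9.0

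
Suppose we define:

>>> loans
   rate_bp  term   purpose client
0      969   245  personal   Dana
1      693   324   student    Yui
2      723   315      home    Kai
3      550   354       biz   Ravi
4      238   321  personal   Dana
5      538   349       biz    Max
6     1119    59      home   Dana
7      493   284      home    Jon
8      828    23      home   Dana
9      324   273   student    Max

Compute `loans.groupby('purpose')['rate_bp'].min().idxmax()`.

group by purpose, min of rate_bp:
purpose
biz         538
home        493
personal    238
student     324
Name: rate_bp, dtype: int64
Reading off the label with the largest value, we get biz.

biz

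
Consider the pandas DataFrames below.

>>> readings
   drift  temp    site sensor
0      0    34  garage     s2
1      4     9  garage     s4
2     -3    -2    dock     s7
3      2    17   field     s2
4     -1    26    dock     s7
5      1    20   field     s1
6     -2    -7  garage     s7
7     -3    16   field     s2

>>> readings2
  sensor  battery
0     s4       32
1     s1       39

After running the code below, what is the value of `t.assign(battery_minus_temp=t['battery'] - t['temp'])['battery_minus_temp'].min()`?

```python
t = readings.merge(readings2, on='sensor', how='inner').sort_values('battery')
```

merge on 'sensor' (how='inner') → 2 rows:
   drift  temp    site sensor  battery
0      4     9  garage     s4       32
1      1    20   field     s1       39
sort by battery:
   drift  temp    site sensor  battery
0      4     9  garage     s4       32
1      1    20   field     s1       39
add column battery_minus_temp = t['battery'] - t['temp']:
   drift  temp    site sensor  battery  battery_minus_temp
0      4     9  garage     s4       32                  23
1      1    20   field     s1       39                  19

19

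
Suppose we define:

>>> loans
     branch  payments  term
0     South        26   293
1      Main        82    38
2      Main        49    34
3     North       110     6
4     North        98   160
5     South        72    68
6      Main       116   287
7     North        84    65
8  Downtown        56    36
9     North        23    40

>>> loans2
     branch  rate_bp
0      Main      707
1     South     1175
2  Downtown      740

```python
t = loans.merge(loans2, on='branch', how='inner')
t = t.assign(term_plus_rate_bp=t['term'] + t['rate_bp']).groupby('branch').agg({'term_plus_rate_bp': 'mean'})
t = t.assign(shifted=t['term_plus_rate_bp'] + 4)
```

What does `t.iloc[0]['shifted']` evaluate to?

merge on 'branch' (how='inner') → 6 rows:
     branch  payments  term  rate_bp
0     South        26   293     1175
1      Main        82    38      707
2      Main        49    34      707
3     South        72    68     1175
4      Main       116   287      707
5  Downtown        56    36      740
add column term_plus_rate_bp = t['term'] + t['rate_bp']:
     branch  payments  term  rate_bp  term_plus_rate_bp
0     South        26   293     1175               1468
1      Main        82    38      707                745
2      Main        49    34      707                741
3     South        72    68     1175               1243
4      Main       116   287      707                994
5  Downtown        56    36      740                776
group by branch, mean of term_plus_rate_bp:
          term_plus_rate_bp
branch                     
Downtown         776.000000
Main             826.666667
South           1355.500000
add column shifted = t['term_plus_rate_bp'] + 4:
          term_plus_rate_bp      shifted
branch                                  
Downtown         776.000000   780.000000
Main             826.666667   830.666667
South           1355.500000  1359.500000
Taking the value at position 0, column 'shifted' gives 780.0.

780.0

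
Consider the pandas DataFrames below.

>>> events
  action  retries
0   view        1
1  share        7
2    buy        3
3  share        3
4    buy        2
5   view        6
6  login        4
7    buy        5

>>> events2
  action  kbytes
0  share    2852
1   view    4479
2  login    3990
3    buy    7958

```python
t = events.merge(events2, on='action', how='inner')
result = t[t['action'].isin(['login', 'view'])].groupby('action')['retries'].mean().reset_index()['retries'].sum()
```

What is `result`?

merge on 'action' (how='inner') → 8 rows:
  action  retries  kbytes
0   view        1    4479
1  share        7    2852
2    buy        3    7958
3  share        3    2852
4    buy        2    7958
5   view        6    4479
6  login        4    3990
7    buy        5    7958
filter rows where action in ['login', 'view']:
  action  retries  kbytes
0   view        1    4479
5   view        6    4479
6  login        4    3990
group by action, mean of retries:
action
login    4.0
view     3.5
Name: retries, dtype: float64
reset_index():
  action  retries
0  login      4.0
1   view      3.5
Then the sum of column 'retries': 7.5

7.5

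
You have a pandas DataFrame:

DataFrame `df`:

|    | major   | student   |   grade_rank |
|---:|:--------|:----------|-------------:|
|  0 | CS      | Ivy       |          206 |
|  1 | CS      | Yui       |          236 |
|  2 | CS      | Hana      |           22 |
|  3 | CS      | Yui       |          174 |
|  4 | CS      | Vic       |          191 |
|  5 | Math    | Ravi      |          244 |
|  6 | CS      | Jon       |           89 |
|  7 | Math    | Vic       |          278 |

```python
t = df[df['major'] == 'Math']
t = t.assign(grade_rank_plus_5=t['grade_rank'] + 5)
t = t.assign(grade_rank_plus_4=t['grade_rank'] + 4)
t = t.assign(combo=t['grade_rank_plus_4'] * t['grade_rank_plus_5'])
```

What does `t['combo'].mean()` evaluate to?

filter rows where major == 'Math':
  major student  grade_rank
5  Math    Ravi         244
7  Math     Vic         278
add column grade_rank_plus_5 = t['grade_rank'] + 5:
  major student  grade_rank  grade_rank_plus_5
5  Math    Ravi         244                249
7  Math     Vic         278                283
add column grade_rank_plus_4 = t['grade_rank'] + 4:
  major student  grade_rank  grade_rank_plus_5  grade_rank_plus_4
5  Math    Ravi         244                249                248
7  Math     Vic         278                283                282
add column combo = t['grade_rank_plus_4'] * t['grade_rank_plus_5']:
  major student  grade_rank  grade_rank_plus_5  grade_rank_plus_4  combo
5  Math    Ravi         244                249                248  61752
7  Math     Vic         278                283                282  79806

70779.0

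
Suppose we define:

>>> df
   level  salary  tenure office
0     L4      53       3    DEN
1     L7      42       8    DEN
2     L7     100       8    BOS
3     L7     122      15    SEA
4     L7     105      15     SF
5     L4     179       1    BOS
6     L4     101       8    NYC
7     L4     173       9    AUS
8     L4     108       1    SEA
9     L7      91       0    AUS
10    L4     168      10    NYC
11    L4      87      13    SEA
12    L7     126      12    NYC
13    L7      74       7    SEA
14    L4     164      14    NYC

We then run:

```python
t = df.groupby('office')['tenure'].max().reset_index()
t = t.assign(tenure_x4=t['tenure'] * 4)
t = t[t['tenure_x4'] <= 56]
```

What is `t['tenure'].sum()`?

39

group by office, max of tenure:
office
AUS     9
BOS     8
DEN     8
NYC    14
SEA    15
SF     15
Name: tenure, dtype: int64
reset_index():
  office  tenure
0    AUS       9
1    BOS       8
2    DEN       8
3    NYC      14
4    SEA      15
5     SF      15
add column tenure_x4 = t['tenure'] * 4:
  office  tenure  tenure_x4
0    AUS       9         36
1    BOS       8         32
2    DEN       8         32
3    NYC      14         56
4    SEA      15         60
5     SF      15         60
filter rows where tenure_x4 <= 56:
  office  tenure  tenure_x4
0    AUS       9         36
1    BOS       8         32
2    DEN       8         32
3    NYC      14         56
Hence 39.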